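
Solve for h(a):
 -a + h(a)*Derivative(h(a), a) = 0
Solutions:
 h(a) = -sqrt(C1 + a^2)
 h(a) = sqrt(C1 + a^2)


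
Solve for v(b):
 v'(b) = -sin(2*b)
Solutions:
 v(b) = C1 + cos(2*b)/2


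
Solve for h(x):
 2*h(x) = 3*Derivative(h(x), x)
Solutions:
 h(x) = C1*exp(2*x/3)


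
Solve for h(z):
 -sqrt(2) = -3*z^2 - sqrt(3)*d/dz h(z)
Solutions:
 h(z) = C1 - sqrt(3)*z^3/3 + sqrt(6)*z/3


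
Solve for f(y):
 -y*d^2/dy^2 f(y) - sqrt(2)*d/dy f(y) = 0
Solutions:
 f(y) = C1 + C2*y^(1 - sqrt(2))


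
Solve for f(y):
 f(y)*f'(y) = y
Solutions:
 f(y) = -sqrt(C1 + y^2)
 f(y) = sqrt(C1 + y^2)


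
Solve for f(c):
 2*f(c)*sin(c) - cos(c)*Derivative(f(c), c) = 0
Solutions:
 f(c) = C1/cos(c)^2


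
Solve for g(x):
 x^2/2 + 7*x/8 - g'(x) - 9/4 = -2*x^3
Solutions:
 g(x) = C1 + x^4/2 + x^3/6 + 7*x^2/16 - 9*x/4


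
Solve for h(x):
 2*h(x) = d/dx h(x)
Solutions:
 h(x) = C1*exp(2*x)


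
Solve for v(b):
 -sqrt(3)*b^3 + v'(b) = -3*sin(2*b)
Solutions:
 v(b) = C1 + sqrt(3)*b^4/4 + 3*cos(2*b)/2


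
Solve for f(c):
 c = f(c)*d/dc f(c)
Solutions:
 f(c) = -sqrt(C1 + c^2)
 f(c) = sqrt(C1 + c^2)


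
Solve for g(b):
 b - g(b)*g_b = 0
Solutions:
 g(b) = -sqrt(C1 + b^2)
 g(b) = sqrt(C1 + b^2)


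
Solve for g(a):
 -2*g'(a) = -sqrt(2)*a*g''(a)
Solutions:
 g(a) = C1 + C2*a^(1 + sqrt(2))


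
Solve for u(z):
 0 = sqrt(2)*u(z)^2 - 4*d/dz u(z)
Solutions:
 u(z) = -4/(C1 + sqrt(2)*z)


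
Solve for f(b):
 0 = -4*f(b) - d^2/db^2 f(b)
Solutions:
 f(b) = C1*sin(2*b) + C2*cos(2*b)


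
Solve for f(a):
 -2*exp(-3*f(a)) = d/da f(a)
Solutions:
 f(a) = log(C1 - 6*a)/3
 f(a) = log((-3^(1/3) - 3^(5/6)*I)*(C1 - 2*a)^(1/3)/2)
 f(a) = log((-3^(1/3) + 3^(5/6)*I)*(C1 - 2*a)^(1/3)/2)


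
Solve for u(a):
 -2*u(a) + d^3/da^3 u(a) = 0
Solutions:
 u(a) = C3*exp(2^(1/3)*a) + (C1*sin(2^(1/3)*sqrt(3)*a/2) + C2*cos(2^(1/3)*sqrt(3)*a/2))*exp(-2^(1/3)*a/2)


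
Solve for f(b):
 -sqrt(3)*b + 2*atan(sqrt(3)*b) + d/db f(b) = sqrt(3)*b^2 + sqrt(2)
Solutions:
 f(b) = C1 + sqrt(3)*b^3/3 + sqrt(3)*b^2/2 - 2*b*atan(sqrt(3)*b) + sqrt(2)*b + sqrt(3)*log(3*b^2 + 1)/3


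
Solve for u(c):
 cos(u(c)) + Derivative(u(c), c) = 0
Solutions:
 u(c) = pi - asin((C1 + exp(2*c))/(C1 - exp(2*c)))
 u(c) = asin((C1 + exp(2*c))/(C1 - exp(2*c)))


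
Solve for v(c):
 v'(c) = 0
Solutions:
 v(c) = C1


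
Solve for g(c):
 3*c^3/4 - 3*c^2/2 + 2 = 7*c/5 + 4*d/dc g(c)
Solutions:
 g(c) = C1 + 3*c^4/64 - c^3/8 - 7*c^2/40 + c/2


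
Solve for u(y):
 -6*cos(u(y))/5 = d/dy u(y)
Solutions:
 6*y/5 - log(sin(u(y)) - 1)/2 + log(sin(u(y)) + 1)/2 = C1


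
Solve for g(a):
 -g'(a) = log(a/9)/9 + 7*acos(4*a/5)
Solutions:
 g(a) = C1 - a*log(a)/9 - 7*a*acos(4*a/5) + a/9 + 2*a*log(3)/9 + 7*sqrt(25 - 16*a^2)/4


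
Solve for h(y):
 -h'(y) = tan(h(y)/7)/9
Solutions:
 h(y) = -7*asin(C1*exp(-y/63)) + 7*pi
 h(y) = 7*asin(C1*exp(-y/63))


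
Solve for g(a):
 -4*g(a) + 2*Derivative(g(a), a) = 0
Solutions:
 g(a) = C1*exp(2*a)


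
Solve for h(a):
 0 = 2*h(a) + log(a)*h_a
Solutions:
 h(a) = C1*exp(-2*li(a))


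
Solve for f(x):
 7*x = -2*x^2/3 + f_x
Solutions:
 f(x) = C1 + 2*x^3/9 + 7*x^2/2


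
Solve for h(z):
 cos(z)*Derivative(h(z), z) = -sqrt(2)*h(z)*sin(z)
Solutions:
 h(z) = C1*cos(z)^(sqrt(2))


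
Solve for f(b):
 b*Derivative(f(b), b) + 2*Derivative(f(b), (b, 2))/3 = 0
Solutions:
 f(b) = C1 + C2*erf(sqrt(3)*b/2)


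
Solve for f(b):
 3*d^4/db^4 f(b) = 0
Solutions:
 f(b) = C1 + C2*b + C3*b^2 + C4*b^3


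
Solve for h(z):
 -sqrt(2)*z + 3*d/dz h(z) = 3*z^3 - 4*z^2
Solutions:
 h(z) = C1 + z^4/4 - 4*z^3/9 + sqrt(2)*z^2/6


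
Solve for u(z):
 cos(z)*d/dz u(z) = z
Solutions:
 u(z) = C1 + Integral(z/cos(z), z)


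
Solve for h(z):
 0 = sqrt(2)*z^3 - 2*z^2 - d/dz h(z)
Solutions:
 h(z) = C1 + sqrt(2)*z^4/4 - 2*z^3/3


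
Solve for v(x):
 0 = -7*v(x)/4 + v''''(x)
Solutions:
 v(x) = C1*exp(-sqrt(2)*7^(1/4)*x/2) + C2*exp(sqrt(2)*7^(1/4)*x/2) + C3*sin(sqrt(2)*7^(1/4)*x/2) + C4*cos(sqrt(2)*7^(1/4)*x/2)


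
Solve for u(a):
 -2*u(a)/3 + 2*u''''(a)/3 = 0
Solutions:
 u(a) = C1*exp(-a) + C2*exp(a) + C3*sin(a) + C4*cos(a)


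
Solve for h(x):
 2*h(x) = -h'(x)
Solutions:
 h(x) = C1*exp(-2*x)


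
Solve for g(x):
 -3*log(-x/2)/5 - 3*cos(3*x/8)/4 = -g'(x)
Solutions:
 g(x) = C1 + 3*x*log(-x)/5 - 3*x/5 - 3*x*log(2)/5 + 2*sin(3*x/8)


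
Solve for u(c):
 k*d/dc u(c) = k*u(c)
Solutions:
 u(c) = C1*exp(c)


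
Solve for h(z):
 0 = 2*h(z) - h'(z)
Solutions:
 h(z) = C1*exp(2*z)


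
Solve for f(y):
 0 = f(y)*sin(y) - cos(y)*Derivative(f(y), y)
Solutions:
 f(y) = C1/cos(y)


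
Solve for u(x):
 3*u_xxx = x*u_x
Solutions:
 u(x) = C1 + Integral(C2*airyai(3^(2/3)*x/3) + C3*airybi(3^(2/3)*x/3), x)


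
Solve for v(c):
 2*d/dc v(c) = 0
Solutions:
 v(c) = C1


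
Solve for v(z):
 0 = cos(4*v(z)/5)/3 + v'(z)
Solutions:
 z/3 - 5*log(sin(4*v(z)/5) - 1)/8 + 5*log(sin(4*v(z)/5) + 1)/8 = C1


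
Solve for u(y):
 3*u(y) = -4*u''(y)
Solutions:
 u(y) = C1*sin(sqrt(3)*y/2) + C2*cos(sqrt(3)*y/2)


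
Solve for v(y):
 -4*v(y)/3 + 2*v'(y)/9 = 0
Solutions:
 v(y) = C1*exp(6*y)


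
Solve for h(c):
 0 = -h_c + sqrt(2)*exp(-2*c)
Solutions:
 h(c) = C1 - sqrt(2)*exp(-2*c)/2


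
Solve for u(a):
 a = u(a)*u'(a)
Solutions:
 u(a) = -sqrt(C1 + a^2)
 u(a) = sqrt(C1 + a^2)


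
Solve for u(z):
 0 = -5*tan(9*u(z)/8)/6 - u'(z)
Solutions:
 u(z) = -8*asin(C1*exp(-15*z/16))/9 + 8*pi/9
 u(z) = 8*asin(C1*exp(-15*z/16))/9


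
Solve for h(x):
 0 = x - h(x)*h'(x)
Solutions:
 h(x) = -sqrt(C1 + x^2)
 h(x) = sqrt(C1 + x^2)


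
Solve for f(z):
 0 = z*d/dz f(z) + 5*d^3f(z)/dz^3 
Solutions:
 f(z) = C1 + Integral(C2*airyai(-5^(2/3)*z/5) + C3*airybi(-5^(2/3)*z/5), z)


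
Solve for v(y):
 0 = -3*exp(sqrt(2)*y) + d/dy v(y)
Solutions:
 v(y) = C1 + 3*sqrt(2)*exp(sqrt(2)*y)/2


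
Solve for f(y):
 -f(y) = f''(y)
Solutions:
 f(y) = C1*sin(y) + C2*cos(y)


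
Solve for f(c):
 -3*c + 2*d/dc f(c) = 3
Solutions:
 f(c) = C1 + 3*c^2/4 + 3*c/2


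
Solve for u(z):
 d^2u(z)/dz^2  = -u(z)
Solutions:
 u(z) = C1*sin(z) + C2*cos(z)


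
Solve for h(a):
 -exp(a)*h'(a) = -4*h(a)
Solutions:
 h(a) = C1*exp(-4*exp(-a))


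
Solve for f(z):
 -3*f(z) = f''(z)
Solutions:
 f(z) = C1*sin(sqrt(3)*z) + C2*cos(sqrt(3)*z)


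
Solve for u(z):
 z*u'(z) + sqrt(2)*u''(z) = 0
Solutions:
 u(z) = C1 + C2*erf(2^(1/4)*z/2)


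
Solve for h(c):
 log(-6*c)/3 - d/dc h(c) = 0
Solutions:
 h(c) = C1 + c*log(-c)/3 + c*(-1 + log(6))/3


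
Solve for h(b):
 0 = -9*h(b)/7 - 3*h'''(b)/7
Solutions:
 h(b) = C3*exp(-3^(1/3)*b) + (C1*sin(3^(5/6)*b/2) + C2*cos(3^(5/6)*b/2))*exp(3^(1/3)*b/2)


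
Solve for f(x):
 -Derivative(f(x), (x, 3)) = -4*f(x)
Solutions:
 f(x) = C3*exp(2^(2/3)*x) + (C1*sin(2^(2/3)*sqrt(3)*x/2) + C2*cos(2^(2/3)*sqrt(3)*x/2))*exp(-2^(2/3)*x/2)


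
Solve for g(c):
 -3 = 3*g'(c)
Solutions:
 g(c) = C1 - c


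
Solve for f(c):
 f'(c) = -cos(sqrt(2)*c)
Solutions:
 f(c) = C1 - sqrt(2)*sin(sqrt(2)*c)/2


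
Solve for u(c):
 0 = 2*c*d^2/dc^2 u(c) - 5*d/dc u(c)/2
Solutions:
 u(c) = C1 + C2*c^(9/4)


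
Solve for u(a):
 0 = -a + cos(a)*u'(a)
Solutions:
 u(a) = C1 + Integral(a/cos(a), a)


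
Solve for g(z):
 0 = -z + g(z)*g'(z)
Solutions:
 g(z) = -sqrt(C1 + z^2)
 g(z) = sqrt(C1 + z^2)


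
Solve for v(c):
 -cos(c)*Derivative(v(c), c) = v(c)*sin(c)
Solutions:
 v(c) = C1*cos(c)


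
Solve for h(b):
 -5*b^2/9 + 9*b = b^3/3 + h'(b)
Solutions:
 h(b) = C1 - b^4/12 - 5*b^3/27 + 9*b^2/2


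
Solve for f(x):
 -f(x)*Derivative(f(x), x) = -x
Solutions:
 f(x) = -sqrt(C1 + x^2)
 f(x) = sqrt(C1 + x^2)


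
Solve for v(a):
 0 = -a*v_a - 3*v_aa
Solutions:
 v(a) = C1 + C2*erf(sqrt(6)*a/6)


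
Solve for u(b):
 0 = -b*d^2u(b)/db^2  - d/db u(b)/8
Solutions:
 u(b) = C1 + C2*b^(7/8)


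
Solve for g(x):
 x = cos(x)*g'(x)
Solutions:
 g(x) = C1 + Integral(x/cos(x), x)


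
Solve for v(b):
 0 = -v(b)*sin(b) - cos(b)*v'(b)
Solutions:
 v(b) = C1*cos(b)


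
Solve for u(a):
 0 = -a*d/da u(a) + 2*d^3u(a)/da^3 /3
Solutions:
 u(a) = C1 + Integral(C2*airyai(2^(2/3)*3^(1/3)*a/2) + C3*airybi(2^(2/3)*3^(1/3)*a/2), a)


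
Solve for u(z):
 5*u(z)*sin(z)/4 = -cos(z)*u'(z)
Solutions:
 u(z) = C1*cos(z)^(5/4)


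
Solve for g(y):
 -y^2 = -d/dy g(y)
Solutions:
 g(y) = C1 + y^3/3


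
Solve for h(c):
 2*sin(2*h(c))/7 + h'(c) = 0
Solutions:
 2*c/7 + log(cos(2*h(c)) - 1)/4 - log(cos(2*h(c)) + 1)/4 = C1


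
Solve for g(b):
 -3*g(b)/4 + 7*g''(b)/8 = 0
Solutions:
 g(b) = C1*exp(-sqrt(42)*b/7) + C2*exp(sqrt(42)*b/7)


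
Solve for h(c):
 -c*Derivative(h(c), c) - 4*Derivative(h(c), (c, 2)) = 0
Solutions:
 h(c) = C1 + C2*erf(sqrt(2)*c/4)


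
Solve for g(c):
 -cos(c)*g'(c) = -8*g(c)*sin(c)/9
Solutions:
 g(c) = C1/cos(c)^(8/9)


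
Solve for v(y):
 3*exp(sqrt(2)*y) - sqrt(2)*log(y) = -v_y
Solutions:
 v(y) = C1 + sqrt(2)*y*log(y) - sqrt(2)*y - 3*sqrt(2)*exp(sqrt(2)*y)/2


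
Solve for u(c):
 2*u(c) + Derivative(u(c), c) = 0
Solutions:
 u(c) = C1*exp(-2*c)


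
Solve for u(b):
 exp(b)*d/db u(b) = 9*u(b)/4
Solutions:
 u(b) = C1*exp(-9*exp(-b)/4)


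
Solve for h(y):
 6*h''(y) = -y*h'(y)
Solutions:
 h(y) = C1 + C2*erf(sqrt(3)*y/6)


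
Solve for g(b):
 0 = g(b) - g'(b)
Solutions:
 g(b) = C1*exp(b)


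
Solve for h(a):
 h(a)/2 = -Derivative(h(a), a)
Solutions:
 h(a) = C1*exp(-a/2)


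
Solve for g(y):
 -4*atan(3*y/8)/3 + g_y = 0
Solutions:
 g(y) = C1 + 4*y*atan(3*y/8)/3 - 16*log(9*y^2 + 64)/9


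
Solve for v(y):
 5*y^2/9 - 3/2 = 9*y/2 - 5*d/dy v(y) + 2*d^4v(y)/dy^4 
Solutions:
 v(y) = C1 + C4*exp(2^(2/3)*5^(1/3)*y/2) - y^3/27 + 9*y^2/20 + 3*y/10 + (C2*sin(2^(2/3)*sqrt(3)*5^(1/3)*y/4) + C3*cos(2^(2/3)*sqrt(3)*5^(1/3)*y/4))*exp(-2^(2/3)*5^(1/3)*y/4)


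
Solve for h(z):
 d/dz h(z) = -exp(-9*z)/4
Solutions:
 h(z) = C1 + exp(-9*z)/36


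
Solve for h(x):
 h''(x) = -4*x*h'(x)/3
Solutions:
 h(x) = C1 + C2*erf(sqrt(6)*x/3)


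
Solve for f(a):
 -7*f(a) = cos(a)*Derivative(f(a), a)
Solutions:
 f(a) = C1*sqrt(sin(a) - 1)*(sin(a)^3 - 3*sin(a)^2 + 3*sin(a) - 1)/(sqrt(sin(a) + 1)*(sin(a)^3 + 3*sin(a)^2 + 3*sin(a) + 1))


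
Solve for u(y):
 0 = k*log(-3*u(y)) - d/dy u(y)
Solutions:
 Integral(1/(log(-_y) + log(3)), (_y, u(y))) = C1 + k*y


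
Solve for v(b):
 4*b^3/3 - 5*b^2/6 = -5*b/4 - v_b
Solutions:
 v(b) = C1 - b^4/3 + 5*b^3/18 - 5*b^2/8


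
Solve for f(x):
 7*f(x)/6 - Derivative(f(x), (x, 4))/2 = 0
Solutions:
 f(x) = C1*exp(-3^(3/4)*7^(1/4)*x/3) + C2*exp(3^(3/4)*7^(1/4)*x/3) + C3*sin(3^(3/4)*7^(1/4)*x/3) + C4*cos(3^(3/4)*7^(1/4)*x/3)


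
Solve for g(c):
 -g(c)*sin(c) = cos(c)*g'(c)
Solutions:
 g(c) = C1*cos(c)


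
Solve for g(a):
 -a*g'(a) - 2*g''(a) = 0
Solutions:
 g(a) = C1 + C2*erf(a/2)


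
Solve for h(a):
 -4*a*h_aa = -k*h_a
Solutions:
 h(a) = C1 + a^(re(k)/4 + 1)*(C2*sin(log(a)*Abs(im(k))/4) + C3*cos(log(a)*im(k)/4))


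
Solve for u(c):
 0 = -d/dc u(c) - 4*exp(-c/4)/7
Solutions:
 u(c) = C1 + 16*exp(-c/4)/7


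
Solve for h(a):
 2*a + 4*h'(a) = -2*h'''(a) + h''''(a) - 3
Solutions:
 h(a) = C1 + C2*exp(a*(-2^(1/3)*(3*sqrt(105) + 31)^(1/3) - 2*2^(2/3)/(3*sqrt(105) + 31)^(1/3) + 4)/6)*sin(2^(1/3)*sqrt(3)*a*(-(3*sqrt(105) + 31)^(1/3) + 2*2^(1/3)/(3*sqrt(105) + 31)^(1/3))/6) + C3*exp(a*(-2^(1/3)*(3*sqrt(105) + 31)^(1/3) - 2*2^(2/3)/(3*sqrt(105) + 31)^(1/3) + 4)/6)*cos(2^(1/3)*sqrt(3)*a*(-(3*sqrt(105) + 31)^(1/3) + 2*2^(1/3)/(3*sqrt(105) + 31)^(1/3))/6) + C4*exp(a*(2*2^(2/3)/(3*sqrt(105) + 31)^(1/3) + 2 + 2^(1/3)*(3*sqrt(105) + 31)^(1/3))/3) - a^2/4 - 3*a/4


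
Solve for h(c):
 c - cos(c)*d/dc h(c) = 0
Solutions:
 h(c) = C1 + Integral(c/cos(c), c)


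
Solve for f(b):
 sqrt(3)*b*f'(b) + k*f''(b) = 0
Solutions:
 f(b) = C1 + C2*sqrt(k)*erf(sqrt(2)*3^(1/4)*b*sqrt(1/k)/2)


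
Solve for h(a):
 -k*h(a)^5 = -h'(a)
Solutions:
 h(a) = -(-1/(C1 + 4*a*k))^(1/4)
 h(a) = (-1/(C1 + 4*a*k))^(1/4)
 h(a) = -I*(-1/(C1 + 4*a*k))^(1/4)
 h(a) = I*(-1/(C1 + 4*a*k))^(1/4)


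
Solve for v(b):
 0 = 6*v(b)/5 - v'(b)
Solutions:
 v(b) = C1*exp(6*b/5)


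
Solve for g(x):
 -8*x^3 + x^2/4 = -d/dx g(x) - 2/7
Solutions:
 g(x) = C1 + 2*x^4 - x^3/12 - 2*x/7


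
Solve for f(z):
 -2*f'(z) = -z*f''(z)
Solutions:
 f(z) = C1 + C2*z^3


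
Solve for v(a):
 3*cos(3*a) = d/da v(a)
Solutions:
 v(a) = C1 + sin(3*a)


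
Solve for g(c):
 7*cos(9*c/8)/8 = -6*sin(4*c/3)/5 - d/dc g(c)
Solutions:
 g(c) = C1 - 7*sin(9*c/8)/9 + 9*cos(4*c/3)/10


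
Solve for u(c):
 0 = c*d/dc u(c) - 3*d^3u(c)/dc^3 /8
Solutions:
 u(c) = C1 + Integral(C2*airyai(2*3^(2/3)*c/3) + C3*airybi(2*3^(2/3)*c/3), c)


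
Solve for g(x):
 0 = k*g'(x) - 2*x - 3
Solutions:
 g(x) = C1 + x^2/k + 3*x/k


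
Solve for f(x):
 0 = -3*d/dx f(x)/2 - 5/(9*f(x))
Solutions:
 f(x) = -sqrt(C1 - 60*x)/9
 f(x) = sqrt(C1 - 60*x)/9


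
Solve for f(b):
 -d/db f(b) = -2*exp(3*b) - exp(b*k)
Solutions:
 f(b) = C1 + 2*exp(3*b)/3 + exp(b*k)/k


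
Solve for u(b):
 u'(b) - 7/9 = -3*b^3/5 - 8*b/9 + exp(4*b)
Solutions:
 u(b) = C1 - 3*b^4/20 - 4*b^2/9 + 7*b/9 + exp(4*b)/4


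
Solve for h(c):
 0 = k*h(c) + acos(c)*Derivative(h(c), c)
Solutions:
 h(c) = C1*exp(-k*Integral(1/acos(c), c))


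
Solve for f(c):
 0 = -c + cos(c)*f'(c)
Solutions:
 f(c) = C1 + Integral(c/cos(c), c)


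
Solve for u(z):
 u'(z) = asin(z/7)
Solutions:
 u(z) = C1 + z*asin(z/7) + sqrt(49 - z^2)


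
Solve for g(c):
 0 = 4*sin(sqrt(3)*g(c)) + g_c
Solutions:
 g(c) = sqrt(3)*(-acos((-exp(2*sqrt(3)*C1) - exp(8*sqrt(3)*c))/(exp(2*sqrt(3)*C1) - exp(8*sqrt(3)*c))) + 2*pi)/3
 g(c) = sqrt(3)*acos((-exp(2*sqrt(3)*C1) - exp(8*sqrt(3)*c))/(exp(2*sqrt(3)*C1) - exp(8*sqrt(3)*c)))/3


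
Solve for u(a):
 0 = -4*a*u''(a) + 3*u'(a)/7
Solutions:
 u(a) = C1 + C2*a^(31/28)


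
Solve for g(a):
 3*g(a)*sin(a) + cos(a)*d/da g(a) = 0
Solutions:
 g(a) = C1*cos(a)^3


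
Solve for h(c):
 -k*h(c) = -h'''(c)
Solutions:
 h(c) = C1*exp(c*k^(1/3)) + C2*exp(c*k^(1/3)*(-1 + sqrt(3)*I)/2) + C3*exp(-c*k^(1/3)*(1 + sqrt(3)*I)/2)


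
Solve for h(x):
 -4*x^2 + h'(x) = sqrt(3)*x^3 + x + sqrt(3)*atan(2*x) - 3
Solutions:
 h(x) = C1 + sqrt(3)*x^4/4 + 4*x^3/3 + x^2/2 - 3*x + sqrt(3)*(x*atan(2*x) - log(4*x^2 + 1)/4)


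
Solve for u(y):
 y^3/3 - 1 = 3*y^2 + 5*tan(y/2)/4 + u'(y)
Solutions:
 u(y) = C1 + y^4/12 - y^3 - y + 5*log(cos(y/2))/2


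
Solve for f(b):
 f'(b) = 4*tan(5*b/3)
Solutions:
 f(b) = C1 - 12*log(cos(5*b/3))/5


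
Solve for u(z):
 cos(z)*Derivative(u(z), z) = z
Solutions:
 u(z) = C1 + Integral(z/cos(z), z)


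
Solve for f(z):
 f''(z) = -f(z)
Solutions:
 f(z) = C1*sin(z) + C2*cos(z)


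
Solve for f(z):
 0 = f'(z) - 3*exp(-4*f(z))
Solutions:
 f(z) = log(-I*(C1 + 12*z)^(1/4))
 f(z) = log(I*(C1 + 12*z)^(1/4))
 f(z) = log(-(C1 + 12*z)^(1/4))
 f(z) = log(C1 + 12*z)/4


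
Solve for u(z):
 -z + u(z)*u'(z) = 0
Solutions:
 u(z) = -sqrt(C1 + z^2)
 u(z) = sqrt(C1 + z^2)


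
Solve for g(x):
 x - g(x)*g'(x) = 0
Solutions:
 g(x) = -sqrt(C1 + x^2)
 g(x) = sqrt(C1 + x^2)


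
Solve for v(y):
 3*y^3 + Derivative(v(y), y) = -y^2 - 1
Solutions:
 v(y) = C1 - 3*y^4/4 - y^3/3 - y


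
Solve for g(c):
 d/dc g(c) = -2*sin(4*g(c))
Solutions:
 g(c) = -acos((-C1 - exp(16*c))/(C1 - exp(16*c)))/4 + pi/2
 g(c) = acos((-C1 - exp(16*c))/(C1 - exp(16*c)))/4


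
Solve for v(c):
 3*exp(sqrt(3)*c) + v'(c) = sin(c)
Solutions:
 v(c) = C1 - sqrt(3)*exp(sqrt(3)*c) - cos(c)


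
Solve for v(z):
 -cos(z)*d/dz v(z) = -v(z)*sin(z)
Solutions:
 v(z) = C1/cos(z)


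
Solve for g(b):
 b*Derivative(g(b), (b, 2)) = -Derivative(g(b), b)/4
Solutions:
 g(b) = C1 + C2*b^(3/4)


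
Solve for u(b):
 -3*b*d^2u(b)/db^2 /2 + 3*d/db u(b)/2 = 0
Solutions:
 u(b) = C1 + C2*b^2


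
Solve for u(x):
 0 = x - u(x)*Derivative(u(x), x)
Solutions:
 u(x) = -sqrt(C1 + x^2)
 u(x) = sqrt(C1 + x^2)


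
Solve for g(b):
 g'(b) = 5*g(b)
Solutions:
 g(b) = C1*exp(5*b)


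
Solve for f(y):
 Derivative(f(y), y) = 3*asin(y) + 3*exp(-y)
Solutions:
 f(y) = C1 + 3*y*asin(y) + 3*sqrt(1 - y^2) - 3*exp(-y)


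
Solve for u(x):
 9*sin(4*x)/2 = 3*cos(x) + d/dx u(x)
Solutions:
 u(x) = C1 - 3*sin(x) - 9*cos(4*x)/8


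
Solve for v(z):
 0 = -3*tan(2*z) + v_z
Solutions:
 v(z) = C1 - 3*log(cos(2*z))/2


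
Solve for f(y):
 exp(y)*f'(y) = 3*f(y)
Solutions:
 f(y) = C1*exp(-3*exp(-y))


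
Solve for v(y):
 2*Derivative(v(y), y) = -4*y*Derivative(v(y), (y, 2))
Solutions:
 v(y) = C1 + C2*sqrt(y)


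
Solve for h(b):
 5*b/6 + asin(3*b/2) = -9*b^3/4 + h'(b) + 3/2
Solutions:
 h(b) = C1 + 9*b^4/16 + 5*b^2/12 + b*asin(3*b/2) - 3*b/2 + sqrt(4 - 9*b^2)/3


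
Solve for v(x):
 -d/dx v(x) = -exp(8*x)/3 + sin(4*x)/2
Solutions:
 v(x) = C1 + exp(8*x)/24 + cos(4*x)/8


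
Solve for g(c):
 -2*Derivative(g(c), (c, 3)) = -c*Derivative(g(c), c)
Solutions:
 g(c) = C1 + Integral(C2*airyai(2^(2/3)*c/2) + C3*airybi(2^(2/3)*c/2), c)


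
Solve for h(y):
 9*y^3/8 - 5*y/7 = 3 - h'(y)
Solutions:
 h(y) = C1 - 9*y^4/32 + 5*y^2/14 + 3*y


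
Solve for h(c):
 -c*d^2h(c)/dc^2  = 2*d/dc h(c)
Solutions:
 h(c) = C1 + C2/c


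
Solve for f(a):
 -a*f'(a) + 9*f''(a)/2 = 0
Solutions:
 f(a) = C1 + C2*erfi(a/3)


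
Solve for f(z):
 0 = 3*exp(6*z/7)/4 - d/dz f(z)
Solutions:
 f(z) = C1 + 7*exp(6*z/7)/8


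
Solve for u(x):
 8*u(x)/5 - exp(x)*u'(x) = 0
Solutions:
 u(x) = C1*exp(-8*exp(-x)/5)


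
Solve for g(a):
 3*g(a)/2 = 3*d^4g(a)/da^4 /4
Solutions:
 g(a) = C1*exp(-2^(1/4)*a) + C2*exp(2^(1/4)*a) + C3*sin(2^(1/4)*a) + C4*cos(2^(1/4)*a)


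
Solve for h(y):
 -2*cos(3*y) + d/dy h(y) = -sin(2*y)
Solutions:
 h(y) = C1 + 2*sin(3*y)/3 + cos(2*y)/2


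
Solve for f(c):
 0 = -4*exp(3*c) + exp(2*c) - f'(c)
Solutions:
 f(c) = C1 - 4*exp(3*c)/3 + exp(2*c)/2


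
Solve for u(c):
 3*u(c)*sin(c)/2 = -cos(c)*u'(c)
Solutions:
 u(c) = C1*cos(c)^(3/2)


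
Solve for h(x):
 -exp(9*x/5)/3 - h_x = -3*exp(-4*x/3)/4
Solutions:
 h(x) = C1 - 5*exp(9*x/5)/27 - 9*exp(-4*x/3)/16


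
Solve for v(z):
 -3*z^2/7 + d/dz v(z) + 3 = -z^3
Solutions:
 v(z) = C1 - z^4/4 + z^3/7 - 3*z


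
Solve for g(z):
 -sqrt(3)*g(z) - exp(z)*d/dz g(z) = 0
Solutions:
 g(z) = C1*exp(sqrt(3)*exp(-z))


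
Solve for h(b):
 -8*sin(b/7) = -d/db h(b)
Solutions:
 h(b) = C1 - 56*cos(b/7)


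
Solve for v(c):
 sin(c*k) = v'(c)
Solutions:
 v(c) = C1 - cos(c*k)/k


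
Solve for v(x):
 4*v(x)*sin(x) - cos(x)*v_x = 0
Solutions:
 v(x) = C1/cos(x)^4


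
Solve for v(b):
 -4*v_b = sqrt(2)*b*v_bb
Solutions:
 v(b) = C1 + C2*b^(1 - 2*sqrt(2))


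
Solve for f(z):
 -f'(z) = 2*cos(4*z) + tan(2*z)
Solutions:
 f(z) = C1 + log(cos(2*z))/2 - sin(4*z)/2


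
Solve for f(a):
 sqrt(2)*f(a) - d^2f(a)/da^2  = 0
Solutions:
 f(a) = C1*exp(-2^(1/4)*a) + C2*exp(2^(1/4)*a)


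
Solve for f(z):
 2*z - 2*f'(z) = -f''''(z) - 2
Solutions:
 f(z) = C1 + C4*exp(2^(1/3)*z) + z^2/2 + z + (C2*sin(2^(1/3)*sqrt(3)*z/2) + C3*cos(2^(1/3)*sqrt(3)*z/2))*exp(-2^(1/3)*z/2)


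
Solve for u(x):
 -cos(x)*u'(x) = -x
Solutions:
 u(x) = C1 + Integral(x/cos(x), x)


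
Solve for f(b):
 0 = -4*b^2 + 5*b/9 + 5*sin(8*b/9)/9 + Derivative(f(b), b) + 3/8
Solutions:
 f(b) = C1 + 4*b^3/3 - 5*b^2/18 - 3*b/8 + 5*cos(8*b/9)/8


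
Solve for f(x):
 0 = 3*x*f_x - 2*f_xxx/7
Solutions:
 f(x) = C1 + Integral(C2*airyai(2^(2/3)*21^(1/3)*x/2) + C3*airybi(2^(2/3)*21^(1/3)*x/2), x)


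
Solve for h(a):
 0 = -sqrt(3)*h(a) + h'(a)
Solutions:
 h(a) = C1*exp(sqrt(3)*a)


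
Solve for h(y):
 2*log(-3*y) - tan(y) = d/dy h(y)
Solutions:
 h(y) = C1 + 2*y*log(-y) - 2*y + 2*y*log(3) + log(cos(y))


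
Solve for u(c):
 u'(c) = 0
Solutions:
 u(c) = C1


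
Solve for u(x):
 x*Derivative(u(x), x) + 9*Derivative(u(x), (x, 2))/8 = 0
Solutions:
 u(x) = C1 + C2*erf(2*x/3)


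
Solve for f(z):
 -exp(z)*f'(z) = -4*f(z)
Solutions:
 f(z) = C1*exp(-4*exp(-z))


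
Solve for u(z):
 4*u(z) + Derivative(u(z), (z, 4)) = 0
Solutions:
 u(z) = (C1*sin(z) + C2*cos(z))*exp(-z) + (C3*sin(z) + C4*cos(z))*exp(z)


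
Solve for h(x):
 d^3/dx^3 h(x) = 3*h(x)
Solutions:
 h(x) = C3*exp(3^(1/3)*x) + (C1*sin(3^(5/6)*x/2) + C2*cos(3^(5/6)*x/2))*exp(-3^(1/3)*x/2)


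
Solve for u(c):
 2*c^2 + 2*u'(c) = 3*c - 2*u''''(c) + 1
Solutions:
 u(c) = C1 + C4*exp(-c) - c^3/3 + 3*c^2/4 + c/2 + (C2*sin(sqrt(3)*c/2) + C3*cos(sqrt(3)*c/2))*exp(c/2)


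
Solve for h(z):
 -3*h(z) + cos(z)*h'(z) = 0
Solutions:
 h(z) = C1*(sin(z) + 1)^(3/2)/(sin(z) - 1)^(3/2)


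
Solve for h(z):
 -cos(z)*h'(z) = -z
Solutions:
 h(z) = C1 + Integral(z/cos(z), z)


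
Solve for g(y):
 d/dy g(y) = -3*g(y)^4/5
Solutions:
 g(y) = 5^(1/3)*(1/(C1 + 9*y))^(1/3)
 g(y) = 5^(1/3)*(-3^(2/3) - 3*3^(1/6)*I)*(1/(C1 + 3*y))^(1/3)/6
 g(y) = 5^(1/3)*(-3^(2/3) + 3*3^(1/6)*I)*(1/(C1 + 3*y))^(1/3)/6


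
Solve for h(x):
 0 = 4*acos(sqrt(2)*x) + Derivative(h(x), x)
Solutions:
 h(x) = C1 - 4*x*acos(sqrt(2)*x) + 2*sqrt(2)*sqrt(1 - 2*x^2)


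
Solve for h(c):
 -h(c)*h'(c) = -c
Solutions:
 h(c) = -sqrt(C1 + c^2)
 h(c) = sqrt(C1 + c^2)


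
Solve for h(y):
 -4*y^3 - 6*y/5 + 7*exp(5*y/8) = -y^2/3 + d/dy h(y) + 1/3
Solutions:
 h(y) = C1 - y^4 + y^3/9 - 3*y^2/5 - y/3 + 56*exp(5*y/8)/5


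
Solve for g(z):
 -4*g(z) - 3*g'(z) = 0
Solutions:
 g(z) = C1*exp(-4*z/3)


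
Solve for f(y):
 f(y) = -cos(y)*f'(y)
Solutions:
 f(y) = C1*sqrt(sin(y) - 1)/sqrt(sin(y) + 1)


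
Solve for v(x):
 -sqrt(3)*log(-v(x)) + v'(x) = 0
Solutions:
 -li(-v(x)) = C1 + sqrt(3)*x


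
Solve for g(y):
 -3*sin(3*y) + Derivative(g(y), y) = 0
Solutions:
 g(y) = C1 - cos(3*y)


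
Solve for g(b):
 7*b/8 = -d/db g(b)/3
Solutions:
 g(b) = C1 - 21*b^2/16


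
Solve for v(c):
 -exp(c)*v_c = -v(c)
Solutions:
 v(c) = C1*exp(-exp(-c))


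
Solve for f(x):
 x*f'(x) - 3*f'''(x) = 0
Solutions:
 f(x) = C1 + Integral(C2*airyai(3^(2/3)*x/3) + C3*airybi(3^(2/3)*x/3), x)


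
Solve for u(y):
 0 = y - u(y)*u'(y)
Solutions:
 u(y) = -sqrt(C1 + y^2)
 u(y) = sqrt(C1 + y^2)


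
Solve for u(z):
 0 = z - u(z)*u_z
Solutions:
 u(z) = -sqrt(C1 + z^2)
 u(z) = sqrt(C1 + z^2)


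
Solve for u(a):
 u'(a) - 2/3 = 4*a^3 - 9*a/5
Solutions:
 u(a) = C1 + a^4 - 9*a^2/10 + 2*a/3


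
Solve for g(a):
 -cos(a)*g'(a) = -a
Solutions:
 g(a) = C1 + Integral(a/cos(a), a)


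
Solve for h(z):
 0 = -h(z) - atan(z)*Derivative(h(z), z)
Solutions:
 h(z) = C1*exp(-Integral(1/atan(z), z))


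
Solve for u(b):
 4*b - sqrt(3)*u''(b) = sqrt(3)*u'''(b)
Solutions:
 u(b) = C1 + C2*b + C3*exp(-b) + 2*sqrt(3)*b^3/9 - 2*sqrt(3)*b^2/3


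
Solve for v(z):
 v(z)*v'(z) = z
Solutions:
 v(z) = -sqrt(C1 + z^2)
 v(z) = sqrt(C1 + z^2)


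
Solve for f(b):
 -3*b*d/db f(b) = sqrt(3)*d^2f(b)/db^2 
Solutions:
 f(b) = C1 + C2*erf(sqrt(2)*3^(1/4)*b/2)


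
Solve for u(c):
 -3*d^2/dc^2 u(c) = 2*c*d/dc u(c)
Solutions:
 u(c) = C1 + C2*erf(sqrt(3)*c/3)


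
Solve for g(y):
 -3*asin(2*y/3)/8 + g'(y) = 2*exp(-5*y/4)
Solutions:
 g(y) = C1 + 3*y*asin(2*y/3)/8 + 3*sqrt(9 - 4*y^2)/16 - 8*exp(-5*y/4)/5


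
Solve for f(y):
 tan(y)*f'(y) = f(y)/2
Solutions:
 f(y) = C1*sqrt(sin(y))


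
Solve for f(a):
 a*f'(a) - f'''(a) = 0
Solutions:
 f(a) = C1 + Integral(C2*airyai(a) + C3*airybi(a), a)


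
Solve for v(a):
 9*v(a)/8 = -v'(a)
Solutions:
 v(a) = C1*exp(-9*a/8)


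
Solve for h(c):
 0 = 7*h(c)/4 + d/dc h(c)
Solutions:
 h(c) = C1*exp(-7*c/4)


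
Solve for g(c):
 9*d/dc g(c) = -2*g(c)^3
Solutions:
 g(c) = -3*sqrt(2)*sqrt(-1/(C1 - 2*c))/2
 g(c) = 3*sqrt(2)*sqrt(-1/(C1 - 2*c))/2


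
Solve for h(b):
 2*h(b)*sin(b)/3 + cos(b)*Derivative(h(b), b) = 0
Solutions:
 h(b) = C1*cos(b)^(2/3)


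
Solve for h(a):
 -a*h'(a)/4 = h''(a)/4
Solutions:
 h(a) = C1 + C2*erf(sqrt(2)*a/2)


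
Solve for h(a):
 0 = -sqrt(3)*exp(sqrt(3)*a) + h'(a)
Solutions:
 h(a) = C1 + exp(sqrt(3)*a)


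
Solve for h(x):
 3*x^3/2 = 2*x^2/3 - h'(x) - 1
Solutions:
 h(x) = C1 - 3*x^4/8 + 2*x^3/9 - x


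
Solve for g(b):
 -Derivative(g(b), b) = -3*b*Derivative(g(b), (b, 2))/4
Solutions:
 g(b) = C1 + C2*b^(7/3)


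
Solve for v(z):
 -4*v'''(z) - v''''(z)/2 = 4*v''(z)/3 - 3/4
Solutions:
 v(z) = C1 + C2*z + C3*exp(2*z*(-2 + sqrt(30)/3)) + C4*exp(-2*z*(sqrt(30)/3 + 2)) + 9*z^2/32


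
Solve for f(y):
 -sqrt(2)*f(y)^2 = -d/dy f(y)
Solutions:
 f(y) = -1/(C1 + sqrt(2)*y)


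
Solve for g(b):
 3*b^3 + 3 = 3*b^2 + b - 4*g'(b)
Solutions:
 g(b) = C1 - 3*b^4/16 + b^3/4 + b^2/8 - 3*b/4


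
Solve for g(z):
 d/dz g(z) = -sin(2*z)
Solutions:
 g(z) = C1 + cos(2*z)/2


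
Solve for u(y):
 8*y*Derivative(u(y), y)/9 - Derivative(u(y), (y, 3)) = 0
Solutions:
 u(y) = C1 + Integral(C2*airyai(2*3^(1/3)*y/3) + C3*airybi(2*3^(1/3)*y/3), y)


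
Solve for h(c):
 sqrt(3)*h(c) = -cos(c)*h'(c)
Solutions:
 h(c) = C1*(sin(c) - 1)^(sqrt(3)/2)/(sin(c) + 1)^(sqrt(3)/2)


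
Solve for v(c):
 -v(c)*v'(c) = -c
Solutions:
 v(c) = -sqrt(C1 + c^2)
 v(c) = sqrt(C1 + c^2)


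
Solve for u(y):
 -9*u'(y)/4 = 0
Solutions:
 u(y) = C1


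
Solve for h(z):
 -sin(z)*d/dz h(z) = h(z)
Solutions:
 h(z) = C1*sqrt(cos(z) + 1)/sqrt(cos(z) - 1)


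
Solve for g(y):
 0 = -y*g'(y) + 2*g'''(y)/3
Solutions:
 g(y) = C1 + Integral(C2*airyai(2^(2/3)*3^(1/3)*y/2) + C3*airybi(2^(2/3)*3^(1/3)*y/2), y)


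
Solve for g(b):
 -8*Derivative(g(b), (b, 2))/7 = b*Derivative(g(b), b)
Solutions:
 g(b) = C1 + C2*erf(sqrt(7)*b/4)


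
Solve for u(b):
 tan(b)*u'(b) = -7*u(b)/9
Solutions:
 u(b) = C1/sin(b)^(7/9)


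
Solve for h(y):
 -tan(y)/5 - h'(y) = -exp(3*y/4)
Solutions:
 h(y) = C1 + 4*exp(3*y/4)/3 + log(cos(y))/5


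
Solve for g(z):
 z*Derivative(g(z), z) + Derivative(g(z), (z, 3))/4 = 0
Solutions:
 g(z) = C1 + Integral(C2*airyai(-2^(2/3)*z) + C3*airybi(-2^(2/3)*z), z)


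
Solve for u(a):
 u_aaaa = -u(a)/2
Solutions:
 u(a) = (C1*sin(2^(1/4)*a/2) + C2*cos(2^(1/4)*a/2))*exp(-2^(1/4)*a/2) + (C3*sin(2^(1/4)*a/2) + C4*cos(2^(1/4)*a/2))*exp(2^(1/4)*a/2)


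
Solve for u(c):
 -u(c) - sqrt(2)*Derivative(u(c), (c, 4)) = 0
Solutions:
 u(c) = (C1*sin(2^(3/8)*c/2) + C2*cos(2^(3/8)*c/2))*exp(-2^(3/8)*c/2) + (C3*sin(2^(3/8)*c/2) + C4*cos(2^(3/8)*c/2))*exp(2^(3/8)*c/2)


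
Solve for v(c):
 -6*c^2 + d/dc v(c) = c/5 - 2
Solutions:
 v(c) = C1 + 2*c^3 + c^2/10 - 2*c


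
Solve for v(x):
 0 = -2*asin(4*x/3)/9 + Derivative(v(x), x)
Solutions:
 v(x) = C1 + 2*x*asin(4*x/3)/9 + sqrt(9 - 16*x^2)/18


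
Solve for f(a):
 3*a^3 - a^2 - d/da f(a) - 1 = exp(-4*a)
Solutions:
 f(a) = C1 + 3*a^4/4 - a^3/3 - a + exp(-4*a)/4


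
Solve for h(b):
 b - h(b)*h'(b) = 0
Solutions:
 h(b) = -sqrt(C1 + b^2)
 h(b) = sqrt(C1 + b^2)


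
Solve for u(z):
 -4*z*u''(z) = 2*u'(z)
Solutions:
 u(z) = C1 + C2*sqrt(z)


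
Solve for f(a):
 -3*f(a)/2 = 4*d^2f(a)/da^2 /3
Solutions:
 f(a) = C1*sin(3*sqrt(2)*a/4) + C2*cos(3*sqrt(2)*a/4)


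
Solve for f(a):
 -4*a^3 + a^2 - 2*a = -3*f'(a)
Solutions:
 f(a) = C1 + a^4/3 - a^3/9 + a^2/3


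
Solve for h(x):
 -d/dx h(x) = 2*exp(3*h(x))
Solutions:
 h(x) = log((-3^(2/3) - 3*3^(1/6)*I)*(1/(C1 + 2*x))^(1/3)/6)
 h(x) = log((-3^(2/3) + 3*3^(1/6)*I)*(1/(C1 + 2*x))^(1/3)/6)
 h(x) = log(1/(C1 + 6*x))/3


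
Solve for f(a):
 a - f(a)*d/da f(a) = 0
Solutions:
 f(a) = -sqrt(C1 + a^2)
 f(a) = sqrt(C1 + a^2)


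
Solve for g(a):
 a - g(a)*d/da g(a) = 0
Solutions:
 g(a) = -sqrt(C1 + a^2)
 g(a) = sqrt(C1 + a^2)


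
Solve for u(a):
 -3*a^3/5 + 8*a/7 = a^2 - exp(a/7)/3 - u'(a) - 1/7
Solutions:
 u(a) = C1 + 3*a^4/20 + a^3/3 - 4*a^2/7 - a/7 - 7*exp(a/7)/3


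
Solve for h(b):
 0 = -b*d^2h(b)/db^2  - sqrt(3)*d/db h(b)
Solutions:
 h(b) = C1 + C2*b^(1 - sqrt(3))


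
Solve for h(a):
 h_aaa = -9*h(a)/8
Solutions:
 h(a) = C3*exp(-3^(2/3)*a/2) + (C1*sin(3*3^(1/6)*a/4) + C2*cos(3*3^(1/6)*a/4))*exp(3^(2/3)*a/4)


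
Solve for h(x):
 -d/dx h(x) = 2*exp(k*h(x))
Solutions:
 h(x) = Piecewise((log(1/(C1*k + 2*k*x))/k, Ne(k, 0)), (nan, True))
 h(x) = Piecewise((C1 - 2*x, Eq(k, 0)), (nan, True))


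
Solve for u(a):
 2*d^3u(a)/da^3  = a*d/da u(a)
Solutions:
 u(a) = C1 + Integral(C2*airyai(2^(2/3)*a/2) + C3*airybi(2^(2/3)*a/2), a)


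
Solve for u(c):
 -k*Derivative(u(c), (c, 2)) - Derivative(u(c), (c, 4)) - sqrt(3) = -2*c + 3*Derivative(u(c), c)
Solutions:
 u(c) = C1 + C2*exp(2^(1/3)*c*(2*k/((-3^(1/3) + 3^(5/6)*I)*(sqrt(3)*sqrt(4*k^3 + 243) + 27)^(1/3)) + 6^(1/3)*(sqrt(3)*sqrt(4*k^3 + 243) + 27)^(1/3)/12 - 2^(1/3)*3^(5/6)*I*(sqrt(3)*sqrt(4*k^3 + 243) + 27)^(1/3)/12)) + C3*exp(2^(1/3)*c*(-2*k/((3^(1/3) + 3^(5/6)*I)*(sqrt(3)*sqrt(4*k^3 + 243) + 27)^(1/3)) + 6^(1/3)*(sqrt(3)*sqrt(4*k^3 + 243) + 27)^(1/3)/12 + 2^(1/3)*3^(5/6)*I*(sqrt(3)*sqrt(4*k^3 + 243) + 27)^(1/3)/12)) + C4*exp(6^(1/3)*c*(2*3^(1/3)*k/(sqrt(3)*sqrt(4*k^3 + 243) + 27)^(1/3) - 2^(1/3)*(sqrt(3)*sqrt(4*k^3 + 243) + 27)^(1/3))/6) + c^2/3 - 2*c*k/9 - sqrt(3)*c/3


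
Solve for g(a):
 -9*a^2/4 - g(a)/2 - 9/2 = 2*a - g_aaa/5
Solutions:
 g(a) = C3*exp(2^(2/3)*5^(1/3)*a/2) - 9*a^2/2 - 4*a + (C1*sin(2^(2/3)*sqrt(3)*5^(1/3)*a/4) + C2*cos(2^(2/3)*sqrt(3)*5^(1/3)*a/4))*exp(-2^(2/3)*5^(1/3)*a/4) - 9


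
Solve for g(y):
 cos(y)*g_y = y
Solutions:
 g(y) = C1 + Integral(y/cos(y), y)


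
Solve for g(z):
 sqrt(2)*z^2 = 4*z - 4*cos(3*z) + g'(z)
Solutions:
 g(z) = C1 + sqrt(2)*z^3/3 - 2*z^2 + 4*sin(3*z)/3


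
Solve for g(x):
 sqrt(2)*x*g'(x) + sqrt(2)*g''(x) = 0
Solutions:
 g(x) = C1 + C2*erf(sqrt(2)*x/2)


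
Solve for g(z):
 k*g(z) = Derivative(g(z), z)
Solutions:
 g(z) = C1*exp(k*z)


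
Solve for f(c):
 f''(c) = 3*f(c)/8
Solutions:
 f(c) = C1*exp(-sqrt(6)*c/4) + C2*exp(sqrt(6)*c/4)


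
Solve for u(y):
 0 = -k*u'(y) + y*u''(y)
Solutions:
 u(y) = C1 + y^(re(k) + 1)*(C2*sin(log(y)*Abs(im(k))) + C3*cos(log(y)*im(k)))


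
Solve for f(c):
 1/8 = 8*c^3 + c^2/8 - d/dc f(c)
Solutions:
 f(c) = C1 + 2*c^4 + c^3/24 - c/8


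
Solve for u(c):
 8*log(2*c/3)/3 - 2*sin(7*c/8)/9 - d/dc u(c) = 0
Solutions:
 u(c) = C1 + 8*c*log(c)/3 - 8*c*log(3)/3 - 8*c/3 + 8*c*log(2)/3 + 16*cos(7*c/8)/63


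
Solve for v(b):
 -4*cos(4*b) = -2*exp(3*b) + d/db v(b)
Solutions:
 v(b) = C1 + 2*exp(3*b)/3 - sin(4*b)


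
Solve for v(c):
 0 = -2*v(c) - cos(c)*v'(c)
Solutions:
 v(c) = C1*(sin(c) - 1)/(sin(c) + 1)


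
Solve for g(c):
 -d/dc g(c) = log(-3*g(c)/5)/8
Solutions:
 8*Integral(1/(log(-_y) - log(5) + log(3)), (_y, g(c))) = C1 - c


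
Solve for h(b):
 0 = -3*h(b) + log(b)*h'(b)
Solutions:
 h(b) = C1*exp(3*li(b))


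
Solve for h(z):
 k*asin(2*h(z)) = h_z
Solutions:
 Integral(1/asin(2*_y), (_y, h(z))) = C1 + k*z


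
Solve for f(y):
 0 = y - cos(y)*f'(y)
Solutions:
 f(y) = C1 + Integral(y/cos(y), y)


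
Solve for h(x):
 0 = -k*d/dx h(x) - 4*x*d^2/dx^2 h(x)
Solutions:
 h(x) = C1 + x^(1 - re(k)/4)*(C2*sin(log(x)*Abs(im(k))/4) + C3*cos(log(x)*im(k)/4))


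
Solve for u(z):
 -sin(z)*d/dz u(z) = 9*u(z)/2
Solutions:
 u(z) = C1*(cos(z) + 1)^(1/4)*(cos(z)^2 + 2*cos(z) + 1)/((cos(z) - 1)^(1/4)*(cos(z)^2 - 2*cos(z) + 1))


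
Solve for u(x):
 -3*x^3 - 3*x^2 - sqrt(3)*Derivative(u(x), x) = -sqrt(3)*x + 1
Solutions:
 u(x) = C1 - sqrt(3)*x^4/4 - sqrt(3)*x^3/3 + x^2/2 - sqrt(3)*x/3


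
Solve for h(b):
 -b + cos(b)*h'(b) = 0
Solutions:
 h(b) = C1 + Integral(b/cos(b), b)


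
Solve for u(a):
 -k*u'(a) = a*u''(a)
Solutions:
 u(a) = C1 + a^(1 - re(k))*(C2*sin(log(a)*Abs(im(k))) + C3*cos(log(a)*im(k)))


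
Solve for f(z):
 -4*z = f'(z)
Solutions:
 f(z) = C1 - 2*z^2


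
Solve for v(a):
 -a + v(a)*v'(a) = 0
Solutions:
 v(a) = -sqrt(C1 + a^2)
 v(a) = sqrt(C1 + a^2)


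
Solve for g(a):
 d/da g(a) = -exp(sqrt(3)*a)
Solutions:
 g(a) = C1 - sqrt(3)*exp(sqrt(3)*a)/3


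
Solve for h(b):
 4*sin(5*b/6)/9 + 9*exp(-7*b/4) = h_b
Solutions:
 h(b) = C1 - 8*cos(5*b/6)/15 - 36*exp(-7*b/4)/7


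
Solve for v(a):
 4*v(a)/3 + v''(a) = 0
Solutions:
 v(a) = C1*sin(2*sqrt(3)*a/3) + C2*cos(2*sqrt(3)*a/3)


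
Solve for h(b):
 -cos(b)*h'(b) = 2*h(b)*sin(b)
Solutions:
 h(b) = C1*cos(b)^2


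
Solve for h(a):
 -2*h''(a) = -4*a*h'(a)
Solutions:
 h(a) = C1 + C2*erfi(a)


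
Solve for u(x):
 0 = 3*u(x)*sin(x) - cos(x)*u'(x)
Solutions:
 u(x) = C1/cos(x)^3


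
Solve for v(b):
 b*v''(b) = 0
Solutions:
 v(b) = C1 + C2*b


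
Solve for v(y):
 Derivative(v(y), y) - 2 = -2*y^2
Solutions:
 v(y) = C1 - 2*y^3/3 + 2*y


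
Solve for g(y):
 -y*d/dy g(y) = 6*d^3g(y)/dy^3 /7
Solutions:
 g(y) = C1 + Integral(C2*airyai(-6^(2/3)*7^(1/3)*y/6) + C3*airybi(-6^(2/3)*7^(1/3)*y/6), y)


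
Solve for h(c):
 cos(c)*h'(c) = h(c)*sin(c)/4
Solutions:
 h(c) = C1/cos(c)^(1/4)


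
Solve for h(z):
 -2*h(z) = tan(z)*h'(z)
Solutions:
 h(z) = C1/sin(z)^2


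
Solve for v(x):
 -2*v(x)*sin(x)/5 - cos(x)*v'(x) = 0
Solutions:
 v(x) = C1*cos(x)^(2/5)


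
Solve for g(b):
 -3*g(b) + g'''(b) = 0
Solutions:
 g(b) = C3*exp(3^(1/3)*b) + (C1*sin(3^(5/6)*b/2) + C2*cos(3^(5/6)*b/2))*exp(-3^(1/3)*b/2)


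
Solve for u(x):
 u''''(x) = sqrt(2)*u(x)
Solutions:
 u(x) = C1*exp(-2^(1/8)*x) + C2*exp(2^(1/8)*x) + C3*sin(2^(1/8)*x) + C4*cos(2^(1/8)*x)


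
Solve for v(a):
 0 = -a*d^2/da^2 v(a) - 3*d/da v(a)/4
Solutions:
 v(a) = C1 + C2*a^(1/4)


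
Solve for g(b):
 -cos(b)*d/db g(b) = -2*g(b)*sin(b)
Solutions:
 g(b) = C1/cos(b)^2


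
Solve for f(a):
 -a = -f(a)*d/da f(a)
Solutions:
 f(a) = -sqrt(C1 + a^2)
 f(a) = sqrt(C1 + a^2)


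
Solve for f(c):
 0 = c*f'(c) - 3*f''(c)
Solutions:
 f(c) = C1 + C2*erfi(sqrt(6)*c/6)


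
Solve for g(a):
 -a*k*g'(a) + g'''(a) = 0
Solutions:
 g(a) = C1 + Integral(C2*airyai(a*k^(1/3)) + C3*airybi(a*k^(1/3)), a)


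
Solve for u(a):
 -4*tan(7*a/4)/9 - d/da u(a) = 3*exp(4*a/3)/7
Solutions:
 u(a) = C1 - 9*exp(4*a/3)/28 + 16*log(cos(7*a/4))/63


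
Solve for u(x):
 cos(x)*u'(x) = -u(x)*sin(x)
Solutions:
 u(x) = C1*cos(x)


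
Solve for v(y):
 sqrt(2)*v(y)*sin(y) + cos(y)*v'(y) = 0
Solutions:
 v(y) = C1*cos(y)^(sqrt(2))


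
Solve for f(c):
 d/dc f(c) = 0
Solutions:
 f(c) = C1


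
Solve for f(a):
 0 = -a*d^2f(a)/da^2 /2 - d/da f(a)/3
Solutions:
 f(a) = C1 + C2*a^(1/3)


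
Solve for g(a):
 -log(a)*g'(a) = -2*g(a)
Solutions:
 g(a) = C1*exp(2*li(a))


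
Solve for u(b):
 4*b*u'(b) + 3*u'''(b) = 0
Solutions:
 u(b) = C1 + Integral(C2*airyai(-6^(2/3)*b/3) + C3*airybi(-6^(2/3)*b/3), b)


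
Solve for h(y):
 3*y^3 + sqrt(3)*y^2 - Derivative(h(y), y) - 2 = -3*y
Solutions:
 h(y) = C1 + 3*y^4/4 + sqrt(3)*y^3/3 + 3*y^2/2 - 2*y


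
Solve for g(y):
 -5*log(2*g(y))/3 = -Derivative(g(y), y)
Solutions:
 -3*Integral(1/(log(_y) + log(2)), (_y, g(y)))/5 = C1 - y


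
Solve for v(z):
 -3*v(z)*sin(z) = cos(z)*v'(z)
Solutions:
 v(z) = C1*cos(z)^3


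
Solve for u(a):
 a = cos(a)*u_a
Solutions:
 u(a) = C1 + Integral(a/cos(a), a)


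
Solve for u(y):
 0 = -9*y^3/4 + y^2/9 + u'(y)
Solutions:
 u(y) = C1 + 9*y^4/16 - y^3/27


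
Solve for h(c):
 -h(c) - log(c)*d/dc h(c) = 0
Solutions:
 h(c) = C1*exp(-li(c))


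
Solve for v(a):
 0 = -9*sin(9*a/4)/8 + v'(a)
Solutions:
 v(a) = C1 - cos(9*a/4)/2


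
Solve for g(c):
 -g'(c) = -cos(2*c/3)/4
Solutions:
 g(c) = C1 + 3*sin(2*c/3)/8


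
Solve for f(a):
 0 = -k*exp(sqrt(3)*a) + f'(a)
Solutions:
 f(a) = C1 + sqrt(3)*k*exp(sqrt(3)*a)/3


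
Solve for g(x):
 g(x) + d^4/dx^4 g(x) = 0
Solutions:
 g(x) = (C1*sin(sqrt(2)*x/2) + C2*cos(sqrt(2)*x/2))*exp(-sqrt(2)*x/2) + (C3*sin(sqrt(2)*x/2) + C4*cos(sqrt(2)*x/2))*exp(sqrt(2)*x/2)


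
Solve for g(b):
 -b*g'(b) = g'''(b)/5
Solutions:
 g(b) = C1 + Integral(C2*airyai(-5^(1/3)*b) + C3*airybi(-5^(1/3)*b), b)


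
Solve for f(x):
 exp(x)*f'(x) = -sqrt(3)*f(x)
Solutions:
 f(x) = C1*exp(sqrt(3)*exp(-x))


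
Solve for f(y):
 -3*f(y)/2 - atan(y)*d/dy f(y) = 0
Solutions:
 f(y) = C1*exp(-3*Integral(1/atan(y), y)/2)


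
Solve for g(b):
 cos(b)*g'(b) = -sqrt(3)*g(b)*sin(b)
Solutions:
 g(b) = C1*cos(b)^(sqrt(3))


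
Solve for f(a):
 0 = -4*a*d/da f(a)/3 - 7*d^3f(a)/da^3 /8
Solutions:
 f(a) = C1 + Integral(C2*airyai(-2*42^(2/3)*a/21) + C3*airybi(-2*42^(2/3)*a/21), a)


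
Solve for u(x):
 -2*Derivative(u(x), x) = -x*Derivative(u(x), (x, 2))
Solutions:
 u(x) = C1 + C2*x^3


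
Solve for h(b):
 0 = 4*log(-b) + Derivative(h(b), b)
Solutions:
 h(b) = C1 - 4*b*log(-b) + 4*b


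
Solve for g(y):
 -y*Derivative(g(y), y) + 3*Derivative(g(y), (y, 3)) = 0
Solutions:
 g(y) = C1 + Integral(C2*airyai(3^(2/3)*y/3) + C3*airybi(3^(2/3)*y/3), y)


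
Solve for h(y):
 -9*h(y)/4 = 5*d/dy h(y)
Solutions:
 h(y) = C1*exp(-9*y/20)


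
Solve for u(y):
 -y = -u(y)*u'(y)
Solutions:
 u(y) = -sqrt(C1 + y^2)
 u(y) = sqrt(C1 + y^2)


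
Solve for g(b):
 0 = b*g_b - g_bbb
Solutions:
 g(b) = C1 + Integral(C2*airyai(b) + C3*airybi(b), b)


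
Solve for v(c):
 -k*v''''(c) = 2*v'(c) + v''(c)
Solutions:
 v(c) = C1 + C2*exp(c*(3^(1/3)*(sqrt(3)*sqrt((27 + 1/k)/k^2) + 9/k)^(1/3)/6 - 3^(5/6)*I*(sqrt(3)*sqrt((27 + 1/k)/k^2) + 9/k)^(1/3)/6 + 2/(k*(-3^(1/3) + 3^(5/6)*I)*(sqrt(3)*sqrt((27 + 1/k)/k^2) + 9/k)^(1/3)))) + C3*exp(c*(3^(1/3)*(sqrt(3)*sqrt((27 + 1/k)/k^2) + 9/k)^(1/3)/6 + 3^(5/6)*I*(sqrt(3)*sqrt((27 + 1/k)/k^2) + 9/k)^(1/3)/6 - 2/(k*(3^(1/3) + 3^(5/6)*I)*(sqrt(3)*sqrt((27 + 1/k)/k^2) + 9/k)^(1/3)))) + C4*exp(3^(1/3)*c*(-(sqrt(3)*sqrt((27 + 1/k)/k^2) + 9/k)^(1/3) + 3^(1/3)/(k*(sqrt(3)*sqrt((27 + 1/k)/k^2) + 9/k)^(1/3)))/3)


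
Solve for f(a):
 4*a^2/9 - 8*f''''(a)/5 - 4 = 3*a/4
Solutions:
 f(a) = C1 + C2*a + C3*a^2 + C4*a^3 + a^6/1296 - a^5/256 - 5*a^4/48


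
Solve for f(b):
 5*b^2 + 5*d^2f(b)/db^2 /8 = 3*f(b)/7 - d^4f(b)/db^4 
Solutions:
 f(b) = C1*exp(-sqrt(7)*b*sqrt(-35 + sqrt(6601))/28) + C2*exp(sqrt(7)*b*sqrt(-35 + sqrt(6601))/28) + C3*sin(sqrt(7)*b*sqrt(35 + sqrt(6601))/28) + C4*cos(sqrt(7)*b*sqrt(35 + sqrt(6601))/28) + 35*b^2/3 + 1225/36


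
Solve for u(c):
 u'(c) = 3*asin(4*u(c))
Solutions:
 Integral(1/asin(4*_y), (_y, u(c))) = C1 + 3*c


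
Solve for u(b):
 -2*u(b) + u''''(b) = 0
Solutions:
 u(b) = C1*exp(-2^(1/4)*b) + C2*exp(2^(1/4)*b) + C3*sin(2^(1/4)*b) + C4*cos(2^(1/4)*b)


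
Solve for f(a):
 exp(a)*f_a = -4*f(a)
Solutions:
 f(a) = C1*exp(4*exp(-a))


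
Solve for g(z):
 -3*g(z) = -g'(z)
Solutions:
 g(z) = C1*exp(3*z)


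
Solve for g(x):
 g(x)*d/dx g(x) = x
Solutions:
 g(x) = -sqrt(C1 + x^2)
 g(x) = sqrt(C1 + x^2)


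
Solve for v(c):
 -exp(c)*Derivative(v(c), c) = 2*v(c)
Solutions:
 v(c) = C1*exp(2*exp(-c))


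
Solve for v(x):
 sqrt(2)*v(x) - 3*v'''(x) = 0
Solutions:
 v(x) = C3*exp(2^(1/6)*3^(2/3)*x/3) + (C1*sin(6^(1/6)*x/2) + C2*cos(6^(1/6)*x/2))*exp(-2^(1/6)*3^(2/3)*x/6)
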